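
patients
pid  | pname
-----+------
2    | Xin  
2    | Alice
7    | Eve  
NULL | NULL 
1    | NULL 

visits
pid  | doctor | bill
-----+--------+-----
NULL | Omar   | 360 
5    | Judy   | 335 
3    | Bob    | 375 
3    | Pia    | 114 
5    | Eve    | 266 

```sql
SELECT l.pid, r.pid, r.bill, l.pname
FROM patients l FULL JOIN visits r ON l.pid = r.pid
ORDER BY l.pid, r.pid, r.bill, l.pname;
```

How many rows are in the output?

10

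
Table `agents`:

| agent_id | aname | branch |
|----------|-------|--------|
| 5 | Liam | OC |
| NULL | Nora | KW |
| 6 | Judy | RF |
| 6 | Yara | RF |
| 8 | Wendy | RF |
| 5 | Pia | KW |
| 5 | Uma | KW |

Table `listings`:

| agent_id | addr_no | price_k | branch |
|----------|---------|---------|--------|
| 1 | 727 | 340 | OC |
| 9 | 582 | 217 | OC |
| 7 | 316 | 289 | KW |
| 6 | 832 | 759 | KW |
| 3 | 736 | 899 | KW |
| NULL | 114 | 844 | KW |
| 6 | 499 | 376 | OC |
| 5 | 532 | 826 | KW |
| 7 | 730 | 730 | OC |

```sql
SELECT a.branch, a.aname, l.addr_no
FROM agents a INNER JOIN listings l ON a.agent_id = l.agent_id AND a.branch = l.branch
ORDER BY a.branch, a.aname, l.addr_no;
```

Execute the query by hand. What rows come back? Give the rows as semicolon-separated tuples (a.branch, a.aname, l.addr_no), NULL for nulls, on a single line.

(KW, Pia, 532); (KW, Uma, 532)

INNER JOIN keeps only pairs where the ON condition holds.
Matching on a.agent_id = l.agent_id AND a.branch = l.branch. A NULL in a compared column never satisfies the condition.
- a[0] agent_id=5, branch=OC → no match; dropped.
- a[1] agent_id=NULL, branch=KW → no match; dropped.
- a[2] agent_id=6, branch=RF → no match; dropped.
- a[3] agent_id=6, branch=RF → no match; dropped.
- a[4] agent_id=8, branch=RF → no match; dropped.
- a[5] agent_id=5, branch=KW → 1 match(es) in l → 1 row(s).
- a[6] agent_id=5, branch=KW → 1 match(es) in l → 1 row(s).
After projecting and ordering:
a.branch | a.aname | l.addr_no
KW | Pia | 532
KW | Uma | 532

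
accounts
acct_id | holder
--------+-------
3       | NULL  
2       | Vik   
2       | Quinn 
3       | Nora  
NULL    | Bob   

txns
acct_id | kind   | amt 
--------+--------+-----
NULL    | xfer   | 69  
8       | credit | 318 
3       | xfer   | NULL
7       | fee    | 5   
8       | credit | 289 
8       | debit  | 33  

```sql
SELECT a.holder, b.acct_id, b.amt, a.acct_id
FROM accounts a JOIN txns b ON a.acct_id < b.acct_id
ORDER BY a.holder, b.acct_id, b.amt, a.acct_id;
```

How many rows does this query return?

18

INNER JOIN keeps only pairs where the ON condition holds.
Matching on a.acct_id < b.acct_id. A NULL in a compared column never satisfies the condition.
- a row (acct_id=3): matches 4 b row(s) → 4 output row(s).
- a row (acct_id=2): matches 5 b row(s) → 5 output row(s).
- a row (acct_id=2): matches 5 b row(s) → 5 output row(s).
- a row (acct_id=3): matches 4 b row(s) → 4 output row(s).
- a row (acct_id=NULL): no match → dropped.
Total: 18 rows.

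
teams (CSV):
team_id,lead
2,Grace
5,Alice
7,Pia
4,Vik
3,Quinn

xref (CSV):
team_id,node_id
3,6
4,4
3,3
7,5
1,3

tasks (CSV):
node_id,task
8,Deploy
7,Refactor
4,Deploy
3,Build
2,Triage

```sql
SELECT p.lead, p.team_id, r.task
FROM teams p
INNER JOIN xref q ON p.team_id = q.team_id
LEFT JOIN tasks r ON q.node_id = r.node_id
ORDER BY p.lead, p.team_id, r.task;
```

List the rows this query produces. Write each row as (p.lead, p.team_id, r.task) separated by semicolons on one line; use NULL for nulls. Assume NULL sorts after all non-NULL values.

Step 1 — p INNER JOIN q on team_id → 4 row(s).
Then LEFT JOIN `tasks r` on node_id: each of those 4 rows is kept; rows whose q.node_id has no match in r get NULL for r's columns.

(Pia, 7, NULL); (Quinn, 3, Build); (Quinn, 3, NULL); (Vik, 4, Deploy)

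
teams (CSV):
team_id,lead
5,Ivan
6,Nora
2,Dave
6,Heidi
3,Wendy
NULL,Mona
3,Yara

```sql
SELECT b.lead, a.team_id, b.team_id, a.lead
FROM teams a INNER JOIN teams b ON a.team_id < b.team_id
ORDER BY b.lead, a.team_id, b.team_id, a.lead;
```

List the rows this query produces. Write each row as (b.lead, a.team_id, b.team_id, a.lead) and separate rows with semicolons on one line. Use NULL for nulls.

INNER JOIN keeps only pairs where the ON condition holds.
Matching on a.team_id < b.team_id. A NULL in a compared column never satisfies the condition.
- team_id=5: 2 matching b row(s), so 2 row(s) emitted.
- team_id=6: no matching b row, dropped.
- team_id=2: 5 matching b row(s), so 5 row(s) emitted.
- team_id=6: no matching b row, dropped.
- team_id=3: 3 matching b row(s), so 3 row(s) emitted.
- team_id=NULL: no matching b row, dropped.
- team_id=3: 3 matching b row(s), so 3 row(s) emitted.

(Heidi, 2, 6, Dave); (Heidi, 3, 6, Wendy); (Heidi, 3, 6, Yara); (Heidi, 5, 6, Ivan); (Ivan, 2, 5, Dave); (Ivan, 3, 5, Wendy); (Ivan, 3, 5, Yara); (Nora, 2, 6, Dave); (Nora, 3, 6, Wendy); (Nora, 3, 6, Yara); (Nora, 5, 6, Ivan); (Wendy, 2, 3, Dave); (Yara, 2, 3, Dave)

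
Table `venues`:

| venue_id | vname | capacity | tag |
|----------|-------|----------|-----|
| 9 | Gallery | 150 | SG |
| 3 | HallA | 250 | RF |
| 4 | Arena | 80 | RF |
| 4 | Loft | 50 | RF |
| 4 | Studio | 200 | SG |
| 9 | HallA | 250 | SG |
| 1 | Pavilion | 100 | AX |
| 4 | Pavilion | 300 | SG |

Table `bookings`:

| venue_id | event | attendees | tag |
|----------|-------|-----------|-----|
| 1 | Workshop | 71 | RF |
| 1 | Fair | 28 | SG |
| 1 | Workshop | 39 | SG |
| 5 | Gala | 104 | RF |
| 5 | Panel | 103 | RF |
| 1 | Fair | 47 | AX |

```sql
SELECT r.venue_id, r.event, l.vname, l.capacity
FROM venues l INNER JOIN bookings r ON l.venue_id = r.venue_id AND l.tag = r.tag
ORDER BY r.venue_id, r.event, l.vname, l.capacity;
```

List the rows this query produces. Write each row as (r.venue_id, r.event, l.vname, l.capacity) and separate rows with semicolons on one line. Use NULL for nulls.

INNER JOIN keeps only pairs where the ON condition holds.
Matching on l.venue_id = r.venue_id AND l.tag = r.tag.
- venue_id=9, tag=SG: no matching r row, dropped.
- venue_id=3, tag=RF: no matching r row, dropped.
- venue_id=4, tag=RF: no matching r row, dropped.
- venue_id=4, tag=RF: no matching r row, dropped.
- venue_id=4, tag=SG: no matching r row, dropped.
- venue_id=9, tag=SG: no matching r row, dropped.
- venue_id=1, tag=AX: 1 matching r row(s), so 1 row(s) emitted.
- venue_id=4, tag=SG: no matching r row, dropped.
After projecting and ordering:
r.venue_id | r.event | l.vname | l.capacity
1 | Fair | Pavilion | 100

(1, Fair, Pavilion, 100)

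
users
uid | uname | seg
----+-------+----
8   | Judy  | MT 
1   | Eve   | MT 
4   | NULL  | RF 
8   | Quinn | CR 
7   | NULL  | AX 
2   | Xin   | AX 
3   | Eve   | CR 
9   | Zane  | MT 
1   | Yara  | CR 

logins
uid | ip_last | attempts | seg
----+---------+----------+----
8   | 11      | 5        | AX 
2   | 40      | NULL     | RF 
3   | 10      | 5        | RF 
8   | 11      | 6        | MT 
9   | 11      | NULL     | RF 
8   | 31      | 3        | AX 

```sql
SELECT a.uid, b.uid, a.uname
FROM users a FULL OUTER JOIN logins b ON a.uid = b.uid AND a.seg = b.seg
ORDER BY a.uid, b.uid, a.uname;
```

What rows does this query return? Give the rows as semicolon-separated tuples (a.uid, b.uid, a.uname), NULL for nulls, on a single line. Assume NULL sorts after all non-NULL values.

(1, NULL, Eve); (1, NULL, Yara); (2, NULL, Xin); (3, NULL, Eve); (4, NULL, NULL); (7, NULL, NULL); (8, 8, Judy); (8, NULL, Quinn); (9, NULL, Zane); (NULL, 2, NULL); (NULL, 3, NULL); (NULL, 8, NULL); (NULL, 8, NULL); (NULL, 9, NULL)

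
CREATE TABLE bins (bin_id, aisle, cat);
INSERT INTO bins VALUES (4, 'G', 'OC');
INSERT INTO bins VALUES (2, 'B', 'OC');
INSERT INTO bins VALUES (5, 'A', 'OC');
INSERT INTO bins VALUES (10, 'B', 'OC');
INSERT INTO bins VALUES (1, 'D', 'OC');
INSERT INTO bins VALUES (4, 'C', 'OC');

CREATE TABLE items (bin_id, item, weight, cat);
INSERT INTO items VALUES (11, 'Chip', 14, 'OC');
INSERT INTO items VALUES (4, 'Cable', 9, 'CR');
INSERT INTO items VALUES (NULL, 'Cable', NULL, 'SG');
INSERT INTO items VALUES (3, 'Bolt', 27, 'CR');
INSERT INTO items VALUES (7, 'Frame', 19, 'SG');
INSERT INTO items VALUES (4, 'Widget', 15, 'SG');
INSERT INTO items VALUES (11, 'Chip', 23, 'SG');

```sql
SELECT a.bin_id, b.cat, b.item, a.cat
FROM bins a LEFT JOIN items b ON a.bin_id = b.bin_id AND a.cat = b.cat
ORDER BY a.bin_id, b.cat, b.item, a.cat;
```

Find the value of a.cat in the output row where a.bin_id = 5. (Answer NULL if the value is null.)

LEFT JOIN keeps every row from `bins`; unmatched rows get NULL for `items`'s columns.
Matching on a.bin_id = b.bin_id AND a.cat = b.cat. A NULL in a compared column never satisfies the condition.
- a[0] bin_id=4, cat=OC → no match; kept with NULLs on the b side.
- a[1] bin_id=2, cat=OC → no match; kept with NULLs on the b side.
- a[2] bin_id=5, cat=OC → no match; kept with NULLs on the b side.
- a[3] bin_id=10, cat=OC → no match; kept with NULLs on the b side.
- a[4] bin_id=1, cat=OC → no match; kept with NULLs on the b side.
- a[5] bin_id=4, cat=OC → no match; kept with NULLs on the b side.

OC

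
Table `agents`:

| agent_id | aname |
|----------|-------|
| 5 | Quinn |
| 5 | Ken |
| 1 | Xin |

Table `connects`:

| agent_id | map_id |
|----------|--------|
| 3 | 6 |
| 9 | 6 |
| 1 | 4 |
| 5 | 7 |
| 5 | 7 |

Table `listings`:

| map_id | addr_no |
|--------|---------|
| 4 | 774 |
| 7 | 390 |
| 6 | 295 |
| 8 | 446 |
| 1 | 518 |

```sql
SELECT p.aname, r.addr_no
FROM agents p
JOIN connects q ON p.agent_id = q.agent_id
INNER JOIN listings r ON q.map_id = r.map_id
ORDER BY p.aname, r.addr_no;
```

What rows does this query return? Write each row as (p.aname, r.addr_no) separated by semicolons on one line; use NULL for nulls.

Step 1 — p INNER JOIN q on agent_id → 5 row(s).
Then INNER JOIN `listings r` on map_id: keep only rows whose q.map_id appears in r.

(Ken, 390); (Ken, 390); (Quinn, 390); (Quinn, 390); (Xin, 774)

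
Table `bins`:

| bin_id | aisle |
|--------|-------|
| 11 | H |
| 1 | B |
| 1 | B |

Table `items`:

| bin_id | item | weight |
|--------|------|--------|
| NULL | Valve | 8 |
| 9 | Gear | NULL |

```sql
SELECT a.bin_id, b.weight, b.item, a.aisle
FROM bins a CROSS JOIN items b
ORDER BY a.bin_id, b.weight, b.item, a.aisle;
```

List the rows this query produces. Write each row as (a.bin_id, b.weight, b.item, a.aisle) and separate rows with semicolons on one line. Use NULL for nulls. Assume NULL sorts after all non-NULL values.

(1, 8, Valve, B); (1, 8, Valve, B); (1, NULL, Gear, B); (1, NULL, Gear, B); (11, 8, Valve, H); (11, NULL, Gear, H)

CROSS JOIN pairs every row of `bins` with every row of `items`: 3 × 2 = 6 rows.
After projecting and ordering:
a.bin_id | b.weight | b.item | a.aisle
1 | 8 | Valve | B
1 | 8 | Valve | B
1 | NULL | Gear | B
1 | NULL | Gear | B
11 | 8 | Valve | H
11 | NULL | Gear | H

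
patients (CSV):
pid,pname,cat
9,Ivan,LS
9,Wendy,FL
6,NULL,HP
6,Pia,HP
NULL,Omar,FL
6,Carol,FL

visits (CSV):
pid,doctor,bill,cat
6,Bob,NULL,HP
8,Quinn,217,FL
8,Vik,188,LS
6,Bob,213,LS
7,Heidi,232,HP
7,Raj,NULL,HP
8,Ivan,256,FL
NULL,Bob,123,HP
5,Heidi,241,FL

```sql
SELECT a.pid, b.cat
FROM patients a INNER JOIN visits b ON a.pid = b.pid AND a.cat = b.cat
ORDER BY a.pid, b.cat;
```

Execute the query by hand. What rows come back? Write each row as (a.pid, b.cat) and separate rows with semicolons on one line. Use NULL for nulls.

INNER JOIN keeps only pairs where the ON condition holds.
Matching on a.pid = b.pid AND a.cat = b.cat. A NULL in a compared column never satisfies the condition.
Matched pairs: 2.

(6, HP); (6, HP)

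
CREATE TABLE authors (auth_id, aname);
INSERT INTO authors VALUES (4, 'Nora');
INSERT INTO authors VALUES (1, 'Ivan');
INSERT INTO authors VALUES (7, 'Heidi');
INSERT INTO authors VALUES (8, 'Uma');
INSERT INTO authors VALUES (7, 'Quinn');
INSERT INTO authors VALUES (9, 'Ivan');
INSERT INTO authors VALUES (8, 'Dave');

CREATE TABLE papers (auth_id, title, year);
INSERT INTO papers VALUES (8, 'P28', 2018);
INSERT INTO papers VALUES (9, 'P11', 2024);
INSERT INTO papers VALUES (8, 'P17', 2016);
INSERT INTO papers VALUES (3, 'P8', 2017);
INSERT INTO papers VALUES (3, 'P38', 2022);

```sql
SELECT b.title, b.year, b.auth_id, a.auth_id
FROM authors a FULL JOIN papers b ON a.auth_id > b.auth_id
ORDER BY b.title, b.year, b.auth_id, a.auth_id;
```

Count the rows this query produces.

16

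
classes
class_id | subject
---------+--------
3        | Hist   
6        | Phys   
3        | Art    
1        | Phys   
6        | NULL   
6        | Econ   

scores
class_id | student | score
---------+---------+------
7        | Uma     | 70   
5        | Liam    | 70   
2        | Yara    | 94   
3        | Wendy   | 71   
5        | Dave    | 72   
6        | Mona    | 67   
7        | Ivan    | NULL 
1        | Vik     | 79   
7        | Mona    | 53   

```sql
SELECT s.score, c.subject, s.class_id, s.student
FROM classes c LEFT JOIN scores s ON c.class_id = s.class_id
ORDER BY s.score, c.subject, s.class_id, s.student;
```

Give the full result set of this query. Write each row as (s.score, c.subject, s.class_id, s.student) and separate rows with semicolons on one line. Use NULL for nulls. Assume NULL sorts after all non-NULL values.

(67, Econ, 6, Mona); (67, Phys, 6, Mona); (67, NULL, 6, Mona); (71, Art, 3, Wendy); (71, Hist, 3, Wendy); (79, Phys, 1, Vik)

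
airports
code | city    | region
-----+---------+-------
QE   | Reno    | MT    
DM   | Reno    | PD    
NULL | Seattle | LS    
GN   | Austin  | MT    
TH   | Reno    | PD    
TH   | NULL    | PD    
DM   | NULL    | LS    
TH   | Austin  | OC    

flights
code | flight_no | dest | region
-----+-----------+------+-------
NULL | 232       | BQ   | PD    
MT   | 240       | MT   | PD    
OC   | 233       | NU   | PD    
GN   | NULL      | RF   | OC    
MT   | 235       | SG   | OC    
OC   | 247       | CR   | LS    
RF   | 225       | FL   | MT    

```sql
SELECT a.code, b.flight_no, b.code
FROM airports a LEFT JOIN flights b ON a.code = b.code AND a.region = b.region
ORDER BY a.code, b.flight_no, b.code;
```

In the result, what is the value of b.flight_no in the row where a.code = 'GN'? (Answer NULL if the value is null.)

NULL

LEFT JOIN keeps every row from `airports`; unmatched rows get NULL for `flights`'s columns.
Matching on a.code = b.code AND a.region = b.region. A NULL in a compared column never satisfies the condition.
- code=QE, region=MT: no b row matches, row kept with b columns NULL.
- code=DM, region=PD: no b row matches, row kept with b columns NULL.
- code=NULL, region=LS: no b row matches, row kept with b columns NULL.
- code=GN, region=MT: no b row matches, row kept with b columns NULL.
- code=TH, region=PD: no b row matches, row kept with b columns NULL.
- code=TH, region=PD: no b row matches, row kept with b columns NULL.
- code=DM, region=LS: no b row matches, row kept with b columns NULL.
- code=TH, region=OC: no b row matches, row kept with b columns NULL.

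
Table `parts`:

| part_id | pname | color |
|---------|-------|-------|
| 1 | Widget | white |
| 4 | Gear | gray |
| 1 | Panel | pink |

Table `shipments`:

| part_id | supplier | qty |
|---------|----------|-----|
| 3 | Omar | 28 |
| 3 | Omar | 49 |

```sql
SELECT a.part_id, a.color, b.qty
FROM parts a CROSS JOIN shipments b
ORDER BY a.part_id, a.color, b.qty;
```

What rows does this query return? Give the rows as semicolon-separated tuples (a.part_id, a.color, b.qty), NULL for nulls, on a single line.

(1, pink, 28); (1, pink, 49); (1, white, 28); (1, white, 49); (4, gray, 28); (4, gray, 49)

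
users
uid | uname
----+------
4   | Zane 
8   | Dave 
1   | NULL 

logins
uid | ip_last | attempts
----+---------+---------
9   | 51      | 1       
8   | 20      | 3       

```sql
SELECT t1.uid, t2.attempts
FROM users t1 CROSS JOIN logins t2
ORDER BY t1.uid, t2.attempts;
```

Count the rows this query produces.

CROSS JOIN pairs every row of `users` with every row of `logins`: 3 × 2 = 6 rows.

6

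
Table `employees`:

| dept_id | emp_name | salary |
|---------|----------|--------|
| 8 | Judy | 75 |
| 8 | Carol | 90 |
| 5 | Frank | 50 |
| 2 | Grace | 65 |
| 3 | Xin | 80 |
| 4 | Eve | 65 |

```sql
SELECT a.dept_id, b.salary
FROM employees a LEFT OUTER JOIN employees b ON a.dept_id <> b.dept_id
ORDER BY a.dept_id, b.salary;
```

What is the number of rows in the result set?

28

LEFT JOIN keeps every row from `employees a`; unmatched rows get NULL for `employees b`'s columns.
Matching on a.dept_id <> b.dept_id.
Matched pairs: 28; unmatched a rows kept: 0.
Total: 28 rows.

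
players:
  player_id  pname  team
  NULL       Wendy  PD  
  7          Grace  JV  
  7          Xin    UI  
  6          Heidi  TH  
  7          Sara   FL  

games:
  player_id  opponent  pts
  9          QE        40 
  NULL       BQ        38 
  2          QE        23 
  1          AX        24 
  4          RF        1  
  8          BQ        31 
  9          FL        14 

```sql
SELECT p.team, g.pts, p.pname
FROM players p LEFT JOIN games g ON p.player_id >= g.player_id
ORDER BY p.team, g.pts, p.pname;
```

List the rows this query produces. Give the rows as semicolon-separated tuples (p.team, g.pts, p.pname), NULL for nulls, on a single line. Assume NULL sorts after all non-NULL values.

LEFT JOIN keeps every row from `players`; unmatched rows get NULL for `games`'s columns.
Matching on p.player_id >= g.player_id. A NULL in a compared column never satisfies the condition.
- p[0] player_id=NULL → no match; kept with NULLs on the g side.
- p[1] player_id=7 → 3 match(es) in g → 3 row(s).
- p[2] player_id=7 → 3 match(es) in g → 3 row(s).
- p[3] player_id=6 → 3 match(es) in g → 3 row(s).
- p[4] player_id=7 → 3 match(es) in g → 3 row(s).

(FL, 1, Sara); (FL, 23, Sara); (FL, 24, Sara); (JV, 1, Grace); (JV, 23, Grace); (JV, 24, Grace); (PD, NULL, Wendy); (TH, 1, Heidi); (TH, 23, Heidi); (TH, 24, Heidi); (UI, 1, Xin); (UI, 23, Xin); (UI, 24, Xin)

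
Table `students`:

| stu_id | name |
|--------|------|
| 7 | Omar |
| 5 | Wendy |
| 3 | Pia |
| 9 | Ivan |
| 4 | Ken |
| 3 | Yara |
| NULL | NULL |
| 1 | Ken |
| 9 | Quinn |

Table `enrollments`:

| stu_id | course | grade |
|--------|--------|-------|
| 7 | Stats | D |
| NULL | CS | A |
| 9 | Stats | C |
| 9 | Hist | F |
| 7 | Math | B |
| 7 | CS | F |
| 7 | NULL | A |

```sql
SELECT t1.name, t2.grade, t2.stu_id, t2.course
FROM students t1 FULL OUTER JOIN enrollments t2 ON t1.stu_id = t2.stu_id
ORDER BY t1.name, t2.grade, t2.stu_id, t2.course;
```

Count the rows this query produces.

15

FULL OUTER JOIN keeps every row from both sides; unmatched rows get NULL for the other side's columns.
Matching on t1.stu_id = t2.stu_id. A NULL in a compared column never satisfies the condition.
Matched pairs: 8; unmatched t1 rows kept: 6; unmatched t2 rows kept: 1.
Total: 8 matched + 7 padded = 15 rows.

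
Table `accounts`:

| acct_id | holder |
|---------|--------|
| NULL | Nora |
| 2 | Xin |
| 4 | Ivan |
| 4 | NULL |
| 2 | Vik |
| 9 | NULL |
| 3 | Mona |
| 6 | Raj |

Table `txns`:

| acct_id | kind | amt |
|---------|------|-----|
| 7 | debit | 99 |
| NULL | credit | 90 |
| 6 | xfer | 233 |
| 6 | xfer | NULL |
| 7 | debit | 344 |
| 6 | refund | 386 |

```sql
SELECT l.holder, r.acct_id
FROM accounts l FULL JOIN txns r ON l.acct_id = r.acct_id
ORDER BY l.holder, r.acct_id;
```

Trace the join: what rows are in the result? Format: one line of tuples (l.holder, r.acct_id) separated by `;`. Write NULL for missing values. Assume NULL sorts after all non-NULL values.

(Ivan, NULL); (Mona, NULL); (Nora, NULL); (Raj, 6); (Raj, 6); (Raj, 6); (Vik, NULL); (Xin, NULL); (NULL, 7); (NULL, 7); (NULL, NULL); (NULL, NULL); (NULL, NULL)

FULL OUTER JOIN keeps every row from both sides; unmatched rows get NULL for the other side's columns.
Matching on l.acct_id = r.acct_id. A NULL in a compared column never satisfies the condition.
- acct_id=NULL: no r row matches, row kept with r columns NULL.
- acct_id=2: no r row matches, row kept with r columns NULL.
- acct_id=4: no r row matches, row kept with r columns NULL.
- acct_id=4: no r row matches, row kept with r columns NULL.
- acct_id=2: no r row matches, row kept with r columns NULL.
- acct_id=9: no r row matches, row kept with r columns NULL.
- acct_id=3: no r row matches, row kept with r columns NULL.
- acct_id=6: 3 matching r row(s), so 3 row(s) emitted.
- 3 row(s) from r found no l partner → padded with NULL.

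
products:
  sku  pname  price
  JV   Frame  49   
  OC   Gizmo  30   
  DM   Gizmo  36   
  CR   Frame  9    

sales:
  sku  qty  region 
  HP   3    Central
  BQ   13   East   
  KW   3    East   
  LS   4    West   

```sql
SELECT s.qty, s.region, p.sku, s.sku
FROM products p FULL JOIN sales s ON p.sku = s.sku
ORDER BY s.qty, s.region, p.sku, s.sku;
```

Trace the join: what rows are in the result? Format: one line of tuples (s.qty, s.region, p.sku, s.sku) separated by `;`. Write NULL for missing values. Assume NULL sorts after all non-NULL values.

FULL OUTER JOIN keeps every row from both sides; unmatched rows get NULL for the other side's columns.
Matching on p.sku = s.sku.
Matched pairs: 0; unmatched p rows kept: 4; unmatched s rows kept: 4.

(3, Central, NULL, HP); (3, East, NULL, KW); (4, West, NULL, LS); (13, East, NULL, BQ); (NULL, NULL, CR, NULL); (NULL, NULL, DM, NULL); (NULL, NULL, JV, NULL); (NULL, NULL, OC, NULL)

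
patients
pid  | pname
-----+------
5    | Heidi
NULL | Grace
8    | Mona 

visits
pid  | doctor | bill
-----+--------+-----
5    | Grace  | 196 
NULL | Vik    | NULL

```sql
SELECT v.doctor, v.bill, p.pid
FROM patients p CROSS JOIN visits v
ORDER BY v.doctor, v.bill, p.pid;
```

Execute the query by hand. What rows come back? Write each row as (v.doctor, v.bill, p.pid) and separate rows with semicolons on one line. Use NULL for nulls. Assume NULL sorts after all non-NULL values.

(Grace, 196, 5); (Grace, 196, 8); (Grace, 196, NULL); (Vik, NULL, 5); (Vik, NULL, 8); (Vik, NULL, NULL)

CROSS JOIN pairs every row of `patients` with every row of `visits`: 3 × 2 = 6 rows.
After projecting and ordering:
v.doctor | v.bill | p.pid
Grace | 196 | 5
Grace | 196 | 8
Grace | 196 | NULL
Vik | NULL | 5
Vik | NULL | 8
Vik | NULL | NULL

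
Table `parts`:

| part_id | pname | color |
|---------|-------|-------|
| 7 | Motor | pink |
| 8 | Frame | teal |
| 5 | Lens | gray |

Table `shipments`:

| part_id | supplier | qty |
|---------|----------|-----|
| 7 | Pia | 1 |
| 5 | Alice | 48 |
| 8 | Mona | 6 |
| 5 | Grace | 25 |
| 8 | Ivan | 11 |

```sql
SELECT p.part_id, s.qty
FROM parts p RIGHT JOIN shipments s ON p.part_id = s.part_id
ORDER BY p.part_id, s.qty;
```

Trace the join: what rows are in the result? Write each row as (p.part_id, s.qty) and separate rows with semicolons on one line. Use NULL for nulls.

RIGHT JOIN keeps every row from `shipments`; unmatched rows get NULL for `parts`'s columns.
Matching on p.part_id = s.part_id.
- p (part_id=7) pairs with 1 row(s) of s.
- p (part_id=8) pairs with 2 row(s) of s.
- p (part_id=5) pairs with 2 row(s) of s.
- every s row matched at least one p row.
After projecting and ordering:
p.part_id | s.qty
5 | 25
5 | 48
7 | 1
8 | 6
8 | 11

(5, 25); (5, 48); (7, 1); (8, 6); (8, 11)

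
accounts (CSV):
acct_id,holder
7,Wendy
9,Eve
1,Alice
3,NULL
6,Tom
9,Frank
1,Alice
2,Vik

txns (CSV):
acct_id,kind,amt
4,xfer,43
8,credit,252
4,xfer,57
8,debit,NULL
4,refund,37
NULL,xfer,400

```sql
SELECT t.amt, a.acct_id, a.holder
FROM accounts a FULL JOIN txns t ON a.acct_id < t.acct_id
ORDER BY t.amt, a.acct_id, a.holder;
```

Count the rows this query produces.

27

FULL OUTER JOIN keeps every row from both sides; unmatched rows get NULL for the other side's columns.
Matching on a.acct_id < t.acct_id. A NULL in a compared column never satisfies the condition.
- a row (acct_id=7): matches 2 t row(s) → 2 output row(s).
- a row (acct_id=9): no match → kept, t columns NULL.
- a row (acct_id=1): matches 5 t row(s) → 5 output row(s).
- a row (acct_id=3): matches 5 t row(s) → 5 output row(s).
- a row (acct_id=6): matches 2 t row(s) → 2 output row(s).
- a row (acct_id=9): no match → kept, t columns NULL.
- a row (acct_id=1): matches 5 t row(s) → 5 output row(s).
- a row (acct_id=2): matches 5 t row(s) → 5 output row(s).
- 1 t row(s) had no a match → kept, a columns NULL.
Total: 24 matched + 3 padded = 27 rows.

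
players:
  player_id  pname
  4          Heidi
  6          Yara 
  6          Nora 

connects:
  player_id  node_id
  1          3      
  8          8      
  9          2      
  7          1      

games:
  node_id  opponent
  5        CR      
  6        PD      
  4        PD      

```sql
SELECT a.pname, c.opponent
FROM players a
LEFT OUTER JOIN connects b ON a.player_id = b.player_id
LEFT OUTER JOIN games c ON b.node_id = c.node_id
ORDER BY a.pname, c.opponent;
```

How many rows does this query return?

3

Evaluate left to right. First `players a LEFT JOIN connects b` on player_id: 3 row(s).
Then LEFT JOIN `games c` on node_id: each of those 3 rows is kept; rows whose b.node_id has no match in c get NULL for c's columns.
Result: 3 row(s).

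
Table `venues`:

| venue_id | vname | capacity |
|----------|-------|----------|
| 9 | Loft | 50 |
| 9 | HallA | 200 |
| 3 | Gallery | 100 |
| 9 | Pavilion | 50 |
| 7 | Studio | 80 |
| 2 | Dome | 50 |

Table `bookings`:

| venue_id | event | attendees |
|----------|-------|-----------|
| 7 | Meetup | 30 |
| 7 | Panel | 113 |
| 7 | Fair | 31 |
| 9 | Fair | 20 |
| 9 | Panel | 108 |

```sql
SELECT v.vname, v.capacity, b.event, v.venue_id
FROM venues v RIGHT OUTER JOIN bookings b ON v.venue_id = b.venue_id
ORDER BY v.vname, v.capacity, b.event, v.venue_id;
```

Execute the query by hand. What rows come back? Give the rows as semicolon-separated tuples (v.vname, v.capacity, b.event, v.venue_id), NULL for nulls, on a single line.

RIGHT JOIN keeps every row from `bookings`; unmatched rows get NULL for `venues`'s columns.
Matching on v.venue_id = b.venue_id.
Matched pairs: 9; unmatched b rows kept: 0.

(HallA, 200, Fair, 9); (HallA, 200, Panel, 9); (Loft, 50, Fair, 9); (Loft, 50, Panel, 9); (Pavilion, 50, Fair, 9); (Pavilion, 50, Panel, 9); (Studio, 80, Fair, 7); (Studio, 80, Meetup, 7); (Studio, 80, Panel, 7)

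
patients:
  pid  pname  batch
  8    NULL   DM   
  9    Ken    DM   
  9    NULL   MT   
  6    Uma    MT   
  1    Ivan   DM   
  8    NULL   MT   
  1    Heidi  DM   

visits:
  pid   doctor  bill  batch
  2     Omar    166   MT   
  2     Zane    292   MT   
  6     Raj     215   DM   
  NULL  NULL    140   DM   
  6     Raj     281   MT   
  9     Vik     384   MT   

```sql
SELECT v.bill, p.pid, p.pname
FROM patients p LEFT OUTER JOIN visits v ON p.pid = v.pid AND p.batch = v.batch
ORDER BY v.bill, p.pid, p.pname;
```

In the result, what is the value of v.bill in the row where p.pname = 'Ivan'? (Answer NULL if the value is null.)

NULL

LEFT JOIN keeps every row from `patients`; unmatched rows get NULL for `visits`'s columns.
Matching on p.pid = v.pid AND p.batch = v.batch. A NULL in a compared column never satisfies the condition.
Matched pairs: 2; unmatched p rows kept: 5.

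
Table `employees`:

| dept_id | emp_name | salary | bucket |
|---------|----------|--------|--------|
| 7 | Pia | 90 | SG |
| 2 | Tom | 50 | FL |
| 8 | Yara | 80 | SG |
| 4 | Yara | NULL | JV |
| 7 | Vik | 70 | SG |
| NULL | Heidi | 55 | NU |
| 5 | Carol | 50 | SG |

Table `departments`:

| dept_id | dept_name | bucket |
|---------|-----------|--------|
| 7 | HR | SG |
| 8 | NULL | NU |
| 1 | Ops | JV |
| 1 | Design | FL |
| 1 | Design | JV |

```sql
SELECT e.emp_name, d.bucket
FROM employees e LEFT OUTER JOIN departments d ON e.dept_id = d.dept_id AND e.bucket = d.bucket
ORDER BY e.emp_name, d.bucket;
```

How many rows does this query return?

7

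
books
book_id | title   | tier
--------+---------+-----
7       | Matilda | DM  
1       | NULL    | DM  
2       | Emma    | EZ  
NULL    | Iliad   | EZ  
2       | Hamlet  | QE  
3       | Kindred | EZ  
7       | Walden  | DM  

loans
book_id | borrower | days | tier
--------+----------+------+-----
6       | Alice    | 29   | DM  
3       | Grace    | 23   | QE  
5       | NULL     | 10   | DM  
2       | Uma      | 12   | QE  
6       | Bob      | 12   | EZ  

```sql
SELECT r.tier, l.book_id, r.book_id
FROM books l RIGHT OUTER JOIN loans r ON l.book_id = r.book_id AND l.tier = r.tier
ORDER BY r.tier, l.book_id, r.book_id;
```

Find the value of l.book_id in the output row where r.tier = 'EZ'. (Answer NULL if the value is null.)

RIGHT JOIN keeps every row from `loans`; unmatched rows get NULL for `books`'s columns.
Matching on l.book_id = r.book_id AND l.tier = r.tier. A NULL in a compared column never satisfies the condition.
- l (book_id=7, tier=DM) has no partner in r.
- l (book_id=1, tier=DM) has no partner in r.
- l (book_id=2, tier=EZ) has no partner in r.
- l (book_id=NULL, tier=EZ) has no partner in r.
- l (book_id=2, tier=QE) pairs with 1 row(s) of r.
- l (book_id=3, tier=EZ) has no partner in r.
- l (book_id=7, tier=DM) has no partner in r.
- plus 4 unmatched r row(s), each kept with NULL l columns.

NULL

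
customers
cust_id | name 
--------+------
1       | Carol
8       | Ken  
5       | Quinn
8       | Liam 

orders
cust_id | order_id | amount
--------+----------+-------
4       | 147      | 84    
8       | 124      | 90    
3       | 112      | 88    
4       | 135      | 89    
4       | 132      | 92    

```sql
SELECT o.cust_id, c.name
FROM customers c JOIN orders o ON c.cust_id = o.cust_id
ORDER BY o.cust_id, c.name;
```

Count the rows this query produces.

2

INNER JOIN keeps only pairs where the ON condition holds.
Matching on c.cust_id = o.cust_id.
- cust_id=1: no matching o row, dropped.
- cust_id=8: 1 matching o row(s), so 1 row(s) emitted.
- cust_id=5: no matching o row, dropped.
- cust_id=8: 1 matching o row(s), so 1 row(s) emitted.
Total: 2 rows.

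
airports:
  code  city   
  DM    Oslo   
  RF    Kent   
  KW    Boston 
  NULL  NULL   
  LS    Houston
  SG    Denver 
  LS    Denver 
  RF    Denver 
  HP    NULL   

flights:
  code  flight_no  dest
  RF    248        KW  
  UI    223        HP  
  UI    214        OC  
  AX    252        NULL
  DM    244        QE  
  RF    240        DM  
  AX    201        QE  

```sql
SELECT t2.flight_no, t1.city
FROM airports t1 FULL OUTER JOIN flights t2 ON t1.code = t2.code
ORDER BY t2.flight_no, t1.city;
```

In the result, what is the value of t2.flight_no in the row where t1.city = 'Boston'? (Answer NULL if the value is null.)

NULL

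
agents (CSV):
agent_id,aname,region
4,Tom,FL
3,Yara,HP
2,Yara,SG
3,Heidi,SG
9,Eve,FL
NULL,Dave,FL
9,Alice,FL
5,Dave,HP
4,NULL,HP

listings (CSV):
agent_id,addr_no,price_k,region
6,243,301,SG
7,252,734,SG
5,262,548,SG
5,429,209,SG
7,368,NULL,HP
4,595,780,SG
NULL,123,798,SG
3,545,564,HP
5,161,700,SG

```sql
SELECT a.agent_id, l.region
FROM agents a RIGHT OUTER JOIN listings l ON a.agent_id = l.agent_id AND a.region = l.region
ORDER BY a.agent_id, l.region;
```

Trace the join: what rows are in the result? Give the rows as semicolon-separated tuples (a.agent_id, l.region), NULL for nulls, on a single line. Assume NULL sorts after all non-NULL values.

RIGHT JOIN keeps every row from `listings`; unmatched rows get NULL for `agents`'s columns.
Matching on a.agent_id = l.agent_id AND a.region = l.region. A NULL in a compared column never satisfies the condition.
- a row (agent_id=4, region=FL): no match.
- a row (agent_id=3, region=HP): matches 1 l row(s) → 1 output row(s).
- a row (agent_id=2, region=SG): no match.
- a row (agent_id=3, region=SG): no match.
- a row (agent_id=9, region=FL): no match.
- a row (agent_id=NULL, region=FL): no match.
- a row (agent_id=9, region=FL): no match.
- a row (agent_id=5, region=HP): no match.
- a row (agent_id=4, region=HP): no match.
- 8 l row(s) had no a match → kept, a columns NULL.
After projecting and ordering:
a.agent_id | l.region
3 | HP
NULL | HP
NULL | SG
NULL | SG
NULL | SG
NULL | SG
NULL | SG
NULL | SG
NULL | SG

(3, HP); (NULL, HP); (NULL, SG); (NULL, SG); (NULL, SG); (NULL, SG); (NULL, SG); (NULL, SG); (NULL, SG)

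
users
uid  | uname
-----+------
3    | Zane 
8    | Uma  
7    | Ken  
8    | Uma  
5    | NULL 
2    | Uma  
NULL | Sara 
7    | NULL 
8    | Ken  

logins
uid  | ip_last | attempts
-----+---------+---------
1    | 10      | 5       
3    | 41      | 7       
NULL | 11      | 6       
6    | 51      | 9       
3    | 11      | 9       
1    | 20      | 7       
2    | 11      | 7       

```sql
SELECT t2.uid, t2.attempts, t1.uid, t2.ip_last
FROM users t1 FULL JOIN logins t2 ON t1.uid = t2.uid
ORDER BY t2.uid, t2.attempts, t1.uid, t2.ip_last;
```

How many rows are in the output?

FULL OUTER JOIN keeps every row from both sides; unmatched rows get NULL for the other side's columns.
Matching on t1.uid = t2.uid. A NULL in a compared column never satisfies the condition.
Matched pairs: 3; unmatched t1 rows kept: 7; unmatched t2 rows kept: 4.
Total: 3 matched + 11 padded = 14 rows.

14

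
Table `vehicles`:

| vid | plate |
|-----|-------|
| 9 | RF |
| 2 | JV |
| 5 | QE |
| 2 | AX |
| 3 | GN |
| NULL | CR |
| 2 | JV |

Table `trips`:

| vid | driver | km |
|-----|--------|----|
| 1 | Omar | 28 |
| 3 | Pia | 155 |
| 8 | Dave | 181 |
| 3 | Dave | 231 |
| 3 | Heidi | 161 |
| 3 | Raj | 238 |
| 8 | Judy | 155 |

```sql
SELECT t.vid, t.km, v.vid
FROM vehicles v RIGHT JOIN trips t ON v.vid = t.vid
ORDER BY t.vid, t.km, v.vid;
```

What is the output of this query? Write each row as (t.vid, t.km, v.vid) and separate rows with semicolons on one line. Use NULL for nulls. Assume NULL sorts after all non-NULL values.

RIGHT JOIN keeps every row from `trips`; unmatched rows get NULL for `vehicles`'s columns.
Matching on v.vid = t.vid. A NULL in a compared column never satisfies the condition.
Matched pairs: 4; unmatched t rows kept: 3.

(1, 28, NULL); (3, 155, 3); (3, 161, 3); (3, 231, 3); (3, 238, 3); (8, 155, NULL); (8, 181, NULL)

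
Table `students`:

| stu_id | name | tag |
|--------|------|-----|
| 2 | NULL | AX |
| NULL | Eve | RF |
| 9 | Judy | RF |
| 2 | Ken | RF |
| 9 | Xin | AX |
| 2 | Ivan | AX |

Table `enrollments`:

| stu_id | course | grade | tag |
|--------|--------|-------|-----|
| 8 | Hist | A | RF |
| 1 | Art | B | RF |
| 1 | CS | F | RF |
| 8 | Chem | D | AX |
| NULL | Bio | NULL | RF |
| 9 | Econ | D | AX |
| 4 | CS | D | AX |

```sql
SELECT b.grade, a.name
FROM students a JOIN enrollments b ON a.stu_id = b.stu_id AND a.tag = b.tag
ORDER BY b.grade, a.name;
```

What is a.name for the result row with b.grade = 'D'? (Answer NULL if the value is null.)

INNER JOIN keeps only pairs where the ON condition holds.
Matching on a.stu_id = b.stu_id AND a.tag = b.tag. A NULL in a compared column never satisfies the condition.
Matched pairs: 1.

Xin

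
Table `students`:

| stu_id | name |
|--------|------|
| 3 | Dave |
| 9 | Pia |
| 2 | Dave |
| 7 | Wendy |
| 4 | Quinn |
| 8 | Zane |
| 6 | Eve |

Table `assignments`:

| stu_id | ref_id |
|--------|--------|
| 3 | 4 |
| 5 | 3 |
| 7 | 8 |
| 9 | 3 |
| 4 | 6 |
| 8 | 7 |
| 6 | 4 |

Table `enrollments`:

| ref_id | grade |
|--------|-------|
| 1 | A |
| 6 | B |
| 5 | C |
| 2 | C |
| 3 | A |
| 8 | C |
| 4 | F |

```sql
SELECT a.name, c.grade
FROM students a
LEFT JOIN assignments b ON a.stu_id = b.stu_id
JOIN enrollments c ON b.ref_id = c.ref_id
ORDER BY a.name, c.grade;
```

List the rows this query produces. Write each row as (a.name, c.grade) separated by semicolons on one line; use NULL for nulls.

Evaluate left to right. First `students a LEFT JOIN assignments b` on stu_id: 7 row(s).
Then INNER JOIN `enrollments c` on ref_id: keep only rows whose b.ref_id appears in c.

(Dave, F); (Eve, F); (Pia, A); (Quinn, B); (Wendy, C)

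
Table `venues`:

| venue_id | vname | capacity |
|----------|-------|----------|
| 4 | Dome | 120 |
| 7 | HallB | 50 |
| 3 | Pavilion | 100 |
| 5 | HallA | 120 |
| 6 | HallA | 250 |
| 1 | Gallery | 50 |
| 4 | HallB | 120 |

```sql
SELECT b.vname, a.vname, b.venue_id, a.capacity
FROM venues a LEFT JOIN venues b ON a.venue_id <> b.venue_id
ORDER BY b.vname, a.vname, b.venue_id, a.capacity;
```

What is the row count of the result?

40

LEFT JOIN keeps every row from `venues a`; unmatched rows get NULL for `venues b`'s columns.
Matching on a.venue_id <> b.venue_id.
- a[0] venue_id=4 → 5 match(es) in b → 5 row(s).
- a[1] venue_id=7 → 6 match(es) in b → 6 row(s).
- a[2] venue_id=3 → 6 match(es) in b → 6 row(s).
- a[3] venue_id=5 → 6 match(es) in b → 6 row(s).
- a[4] venue_id=6 → 6 match(es) in b → 6 row(s).
- a[5] venue_id=1 → 6 match(es) in b → 6 row(s).
- a[6] venue_id=4 → 5 match(es) in b → 5 row(s).
Total: 40 rows.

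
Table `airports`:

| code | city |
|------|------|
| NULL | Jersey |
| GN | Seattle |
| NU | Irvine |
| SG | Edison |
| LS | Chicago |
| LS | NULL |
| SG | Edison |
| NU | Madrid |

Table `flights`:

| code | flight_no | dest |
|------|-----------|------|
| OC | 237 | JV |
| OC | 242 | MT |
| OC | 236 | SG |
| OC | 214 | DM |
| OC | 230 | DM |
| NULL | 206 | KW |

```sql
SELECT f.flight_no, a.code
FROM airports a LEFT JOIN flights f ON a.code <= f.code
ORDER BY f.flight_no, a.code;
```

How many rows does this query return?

LEFT JOIN keeps every row from `airports`; unmatched rows get NULL for `flights`'s columns.
Matching on a.code <= f.code. A NULL in a compared column never satisfies the condition.
- code=NULL: no f row matches, row kept with f columns NULL.
- code=GN: 5 matching f row(s), so 5 row(s) emitted.
- code=NU: 5 matching f row(s), so 5 row(s) emitted.
- code=SG: no f row matches, row kept with f columns NULL.
- code=LS: 5 matching f row(s), so 5 row(s) emitted.
- code=LS: 5 matching f row(s), so 5 row(s) emitted.
- code=SG: no f row matches, row kept with f columns NULL.
- code=NU: 5 matching f row(s), so 5 row(s) emitted.
Total: 25 matched + 3 padded = 28 rows.

28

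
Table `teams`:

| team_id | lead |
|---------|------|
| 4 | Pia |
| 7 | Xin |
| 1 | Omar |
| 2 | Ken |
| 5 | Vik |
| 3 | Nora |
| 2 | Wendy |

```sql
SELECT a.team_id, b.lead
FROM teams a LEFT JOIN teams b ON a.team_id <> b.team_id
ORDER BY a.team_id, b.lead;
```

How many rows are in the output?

LEFT JOIN keeps every row from `teams a`; unmatched rows get NULL for `teams b`'s columns.
Matching on a.team_id <> b.team_id.
- a (team_id=4) pairs with 6 row(s) of b.
- a (team_id=7) pairs with 6 row(s) of b.
- a (team_id=1) pairs with 6 row(s) of b.
- a (team_id=2) pairs with 5 row(s) of b.
- a (team_id=5) pairs with 6 row(s) of b.
- a (team_id=3) pairs with 6 row(s) of b.
- a (team_id=2) pairs with 5 row(s) of b.
Total: 40 rows.

40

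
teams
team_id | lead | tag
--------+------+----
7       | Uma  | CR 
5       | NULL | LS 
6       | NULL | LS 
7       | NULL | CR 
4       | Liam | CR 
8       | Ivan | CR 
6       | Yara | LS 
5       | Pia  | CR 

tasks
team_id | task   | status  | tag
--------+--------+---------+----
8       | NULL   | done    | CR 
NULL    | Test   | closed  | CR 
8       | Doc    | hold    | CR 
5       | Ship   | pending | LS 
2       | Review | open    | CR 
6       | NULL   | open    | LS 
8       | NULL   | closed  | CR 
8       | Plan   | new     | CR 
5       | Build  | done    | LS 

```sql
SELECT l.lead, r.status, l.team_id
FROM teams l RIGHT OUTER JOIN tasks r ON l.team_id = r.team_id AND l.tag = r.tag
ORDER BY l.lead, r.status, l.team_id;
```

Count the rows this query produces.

10

RIGHT JOIN keeps every row from `tasks`; unmatched rows get NULL for `teams`'s columns.
Matching on l.team_id = r.team_id AND l.tag = r.tag. A NULL in a compared column never satisfies the condition.
- l[0] team_id=7, tag=CR → no match.
- l[1] team_id=5, tag=LS → 2 match(es) in r → 2 row(s).
- l[2] team_id=6, tag=LS → 1 match(es) in r → 1 row(s).
- l[3] team_id=7, tag=CR → no match.
- l[4] team_id=4, tag=CR → no match.
- l[5] team_id=8, tag=CR → 4 match(es) in r → 4 row(s).
- l[6] team_id=6, tag=LS → 1 match(es) in r → 1 row(s).
- l[7] team_id=5, tag=CR → no match.
- 2 r row(s) had no l match → kept, l columns NULL.
Total: 8 matched + 2 padded = 10 rows.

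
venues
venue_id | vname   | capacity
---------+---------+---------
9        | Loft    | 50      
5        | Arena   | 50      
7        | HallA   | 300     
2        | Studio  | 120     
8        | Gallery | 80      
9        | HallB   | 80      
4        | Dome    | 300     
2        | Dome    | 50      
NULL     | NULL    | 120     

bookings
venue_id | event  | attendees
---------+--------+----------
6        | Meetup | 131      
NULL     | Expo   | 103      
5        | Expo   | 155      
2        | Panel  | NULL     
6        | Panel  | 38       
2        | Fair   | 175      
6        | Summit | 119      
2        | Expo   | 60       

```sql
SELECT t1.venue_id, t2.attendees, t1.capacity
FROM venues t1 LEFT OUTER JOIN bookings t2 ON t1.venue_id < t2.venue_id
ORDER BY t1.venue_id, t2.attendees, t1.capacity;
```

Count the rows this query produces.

20

LEFT JOIN keeps every row from `venues`; unmatched rows get NULL for `bookings`'s columns.
Matching on t1.venue_id < t2.venue_id. A NULL in a compared column never satisfies the condition.
Matched pairs: 15; unmatched t1 rows kept: 5.
Total: 15 matched + 5 padded = 20 rows.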